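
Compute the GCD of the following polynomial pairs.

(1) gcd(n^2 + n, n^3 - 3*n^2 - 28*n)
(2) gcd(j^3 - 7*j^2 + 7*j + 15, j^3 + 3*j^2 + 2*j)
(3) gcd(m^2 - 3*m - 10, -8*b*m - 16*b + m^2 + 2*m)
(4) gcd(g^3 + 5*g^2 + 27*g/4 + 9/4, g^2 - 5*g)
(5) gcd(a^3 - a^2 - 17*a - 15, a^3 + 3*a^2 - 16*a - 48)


(1) = gcd(n*(n + 1), n*(n - 7)*(n + 4)) = n
(2) = j + 1
(3) = gcd((m - 5)*(m + 2), (-8*b + m)*(m + 2)) = m + 2
(4) = 1
(5) = a + 3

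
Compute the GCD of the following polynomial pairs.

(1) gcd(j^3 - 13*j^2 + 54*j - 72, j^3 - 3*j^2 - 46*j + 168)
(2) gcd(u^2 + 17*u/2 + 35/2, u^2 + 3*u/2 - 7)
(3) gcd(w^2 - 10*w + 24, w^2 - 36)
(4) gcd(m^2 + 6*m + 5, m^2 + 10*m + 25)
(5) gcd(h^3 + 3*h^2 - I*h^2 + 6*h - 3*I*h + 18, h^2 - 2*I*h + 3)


(1) = j^2 - 10*j + 24
(2) = gcd((u + 7/2)*(u + 5), (u - 2)*(u + 7/2)) = u + 7/2
(3) = w - 6
(4) = m + 5
(5) = h - 3*I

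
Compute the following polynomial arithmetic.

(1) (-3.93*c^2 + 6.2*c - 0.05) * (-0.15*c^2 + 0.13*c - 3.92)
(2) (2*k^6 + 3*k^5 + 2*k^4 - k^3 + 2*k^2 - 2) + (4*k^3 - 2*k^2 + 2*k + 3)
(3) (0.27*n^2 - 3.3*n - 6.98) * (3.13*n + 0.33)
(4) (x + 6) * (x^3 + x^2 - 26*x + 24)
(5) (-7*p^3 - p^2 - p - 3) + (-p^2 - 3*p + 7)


(1) = 0.5895*c^4 - 1.4409*c^3 + 16.2191*c^2 - 24.3105*c + 0.196
(2) = 2*k^6 + 3*k^5 + 2*k^4 + 3*k^3 + 2*k + 1
(3) = 0.8451*n^3 - 10.2399*n^2 - 22.9364*n - 2.3034
(4) = x^4 + 7*x^3 - 20*x^2 - 132*x + 144
(5) = -7*p^3 - 2*p^2 - 4*p + 4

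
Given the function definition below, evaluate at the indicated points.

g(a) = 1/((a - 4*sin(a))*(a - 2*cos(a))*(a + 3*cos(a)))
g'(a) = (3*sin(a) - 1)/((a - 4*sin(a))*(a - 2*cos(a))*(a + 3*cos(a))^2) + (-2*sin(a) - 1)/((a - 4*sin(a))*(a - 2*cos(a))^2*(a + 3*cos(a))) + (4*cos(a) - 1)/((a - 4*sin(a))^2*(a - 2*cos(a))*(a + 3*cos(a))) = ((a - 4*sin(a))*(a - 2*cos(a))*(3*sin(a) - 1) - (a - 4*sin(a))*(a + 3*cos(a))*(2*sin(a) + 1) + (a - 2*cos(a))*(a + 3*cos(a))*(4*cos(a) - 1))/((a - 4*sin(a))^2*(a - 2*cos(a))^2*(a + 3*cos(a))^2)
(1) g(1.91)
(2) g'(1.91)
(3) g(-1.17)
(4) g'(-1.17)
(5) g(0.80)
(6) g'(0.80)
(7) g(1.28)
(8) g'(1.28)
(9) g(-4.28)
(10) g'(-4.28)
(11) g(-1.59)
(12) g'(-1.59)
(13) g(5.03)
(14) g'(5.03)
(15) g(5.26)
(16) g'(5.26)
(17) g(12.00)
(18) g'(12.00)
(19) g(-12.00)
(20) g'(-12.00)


(1) = -0.23
(2) = -0.49
(3) = -448.38
(4) = 3707147.89
(5) = 0.28
(6) = 1.03
(7) = -0.26
(8) = 0.86
(9) = -0.01
(10) = -0.01
(11) = 0.16
(12) = 0.22
(13) = 0.00
(14) = -0.00
(15) = 0.00
(16) = -0.00
(17) = 0.00
(18) = -0.00
(19) = -0.00
(20) = 0.00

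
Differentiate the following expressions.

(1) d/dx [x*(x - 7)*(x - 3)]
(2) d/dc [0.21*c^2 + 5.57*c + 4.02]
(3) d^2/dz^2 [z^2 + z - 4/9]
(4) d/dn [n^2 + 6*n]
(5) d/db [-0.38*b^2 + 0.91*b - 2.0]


(1) = 3*x^2 - 20*x + 21
(2) = 0.42*c + 5.57
(3) = 2
(4) = 2*n + 6
(5) = 0.91 - 0.76*b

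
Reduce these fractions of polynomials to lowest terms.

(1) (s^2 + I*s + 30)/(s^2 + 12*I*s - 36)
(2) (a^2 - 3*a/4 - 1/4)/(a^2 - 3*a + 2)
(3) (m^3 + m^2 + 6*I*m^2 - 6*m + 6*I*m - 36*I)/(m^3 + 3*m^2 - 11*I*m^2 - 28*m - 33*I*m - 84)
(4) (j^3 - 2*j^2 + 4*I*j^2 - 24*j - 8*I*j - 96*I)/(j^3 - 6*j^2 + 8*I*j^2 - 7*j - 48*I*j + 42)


(1) = (s - 5*I)/(s + 6*I)
(2) = (4*a + 1)/(4*a - 8)
(3) = (m^2 + m*(-2 + 6*I) - 12*I)/(m^2 - 11*I*m - 28)
(4) = (j^2 + j*(4 + 4*I) + 16*I)/(j^2 + 8*I*j - 7)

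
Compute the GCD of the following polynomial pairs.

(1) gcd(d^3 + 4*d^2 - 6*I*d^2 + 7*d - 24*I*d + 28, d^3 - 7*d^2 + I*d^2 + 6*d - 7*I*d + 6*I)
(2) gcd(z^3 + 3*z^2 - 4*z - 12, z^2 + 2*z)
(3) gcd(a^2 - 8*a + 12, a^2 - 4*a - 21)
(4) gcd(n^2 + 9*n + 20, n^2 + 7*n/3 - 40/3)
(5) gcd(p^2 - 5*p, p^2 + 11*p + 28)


(1) = gcd((d + 4)*(d - 7*I)*(d + I), (d - 6)*(d - 1)*(d + I)) = d + I
(2) = gcd((z - 2)*(z + 2)*(z + 3), z*(z + 2)) = z + 2
(3) = 1
(4) = n + 5
(5) = gcd(p*(p - 5), (p + 4)*(p + 7)) = 1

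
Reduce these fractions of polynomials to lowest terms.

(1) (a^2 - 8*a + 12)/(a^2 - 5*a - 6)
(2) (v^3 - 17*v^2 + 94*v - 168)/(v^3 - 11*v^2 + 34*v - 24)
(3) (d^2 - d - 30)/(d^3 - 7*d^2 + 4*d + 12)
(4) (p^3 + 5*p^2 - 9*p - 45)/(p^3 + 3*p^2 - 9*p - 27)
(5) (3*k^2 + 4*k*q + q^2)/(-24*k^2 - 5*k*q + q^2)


(1) = (a - 2)/(a + 1)
(2) = (v - 7)/(v - 1)
(3) = (d + 5)/(d^2 - d - 2)
(4) = (p + 5)/(p + 3)
(5) = (k + q)/(-8*k + q)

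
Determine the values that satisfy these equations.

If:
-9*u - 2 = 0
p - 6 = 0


Then:
p = 6
u = -2/9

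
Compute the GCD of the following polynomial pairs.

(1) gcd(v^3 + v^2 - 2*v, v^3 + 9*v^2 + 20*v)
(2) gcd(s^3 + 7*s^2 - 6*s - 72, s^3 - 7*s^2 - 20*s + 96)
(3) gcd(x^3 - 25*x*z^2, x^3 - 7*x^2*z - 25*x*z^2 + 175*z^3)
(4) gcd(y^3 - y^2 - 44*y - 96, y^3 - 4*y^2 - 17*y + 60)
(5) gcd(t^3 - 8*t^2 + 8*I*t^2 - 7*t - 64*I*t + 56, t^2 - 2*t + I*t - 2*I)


(1) = v
(2) = gcd((s - 3)*(s + 4)*(s + 6), (s - 8)*(s - 3)*(s + 4)) = s^2 + s - 12
(3) = gcd(x*(x - 5*z)*(x + 5*z), (x - 7*z)*(x - 5*z)*(x + 5*z)) = x^2 - 25*z^2
(4) = y + 4
(5) = t + I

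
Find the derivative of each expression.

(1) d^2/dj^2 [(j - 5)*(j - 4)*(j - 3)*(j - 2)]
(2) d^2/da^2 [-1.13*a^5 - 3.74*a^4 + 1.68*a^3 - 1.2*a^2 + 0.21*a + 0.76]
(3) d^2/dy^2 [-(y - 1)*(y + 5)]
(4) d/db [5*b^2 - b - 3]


(1) = 12*j^2 - 84*j + 142
(2) = -22.6*a^3 - 44.88*a^2 + 10.08*a - 2.4
(3) = -2
(4) = 10*b - 1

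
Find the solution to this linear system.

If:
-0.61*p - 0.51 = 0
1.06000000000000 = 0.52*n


Then:
n = 2.04
p = -0.84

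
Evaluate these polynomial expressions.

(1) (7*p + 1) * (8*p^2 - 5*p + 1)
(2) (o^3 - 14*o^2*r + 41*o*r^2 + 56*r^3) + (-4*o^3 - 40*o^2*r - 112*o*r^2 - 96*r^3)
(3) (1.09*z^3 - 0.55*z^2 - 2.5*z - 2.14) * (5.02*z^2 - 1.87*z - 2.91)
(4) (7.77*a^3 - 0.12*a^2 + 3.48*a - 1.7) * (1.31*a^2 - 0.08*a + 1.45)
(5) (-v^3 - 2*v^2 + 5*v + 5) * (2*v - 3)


(1) = 56*p^3 - 27*p^2 + 2*p + 1
(2) = -3*o^3 - 54*o^2*r - 71*o*r^2 - 40*r^3
(3) = 5.4718*z^5 - 4.7993*z^4 - 14.6934*z^3 - 4.4673*z^2 + 11.2768*z + 6.2274
(4) = 10.1787*a^5 - 0.7788*a^4 + 15.8349*a^3 - 2.6794*a^2 + 5.182*a - 2.465
(5) = -2*v^4 - v^3 + 16*v^2 - 5*v - 15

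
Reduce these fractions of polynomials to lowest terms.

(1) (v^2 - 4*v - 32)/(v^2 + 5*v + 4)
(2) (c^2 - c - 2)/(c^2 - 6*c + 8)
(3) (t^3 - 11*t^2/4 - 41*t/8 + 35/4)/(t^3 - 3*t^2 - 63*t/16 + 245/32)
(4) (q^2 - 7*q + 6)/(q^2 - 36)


(1) = (v - 8)/(v + 1)
(2) = (c + 1)/(c - 4)
(3) = (4*t + 8)/(4*t + 7)
(4) = (q - 1)/(q + 6)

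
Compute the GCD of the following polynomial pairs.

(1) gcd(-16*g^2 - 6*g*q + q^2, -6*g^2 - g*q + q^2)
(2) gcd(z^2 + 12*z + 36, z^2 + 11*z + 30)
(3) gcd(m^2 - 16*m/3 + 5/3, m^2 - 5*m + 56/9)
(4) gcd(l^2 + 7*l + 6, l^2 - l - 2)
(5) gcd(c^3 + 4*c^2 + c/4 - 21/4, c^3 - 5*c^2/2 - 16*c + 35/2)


(1) = 2*g + q
(2) = z + 6
(3) = gcd((m - 5)*(m - 1/3), (m - 8/3)*(m - 7/3)) = 1
(4) = l + 1
(5) = gcd((c - 1)*(c + 3/2)*(c + 7/2), (c - 5)*(c - 1)*(c + 7/2)) = c^2 + 5*c/2 - 7/2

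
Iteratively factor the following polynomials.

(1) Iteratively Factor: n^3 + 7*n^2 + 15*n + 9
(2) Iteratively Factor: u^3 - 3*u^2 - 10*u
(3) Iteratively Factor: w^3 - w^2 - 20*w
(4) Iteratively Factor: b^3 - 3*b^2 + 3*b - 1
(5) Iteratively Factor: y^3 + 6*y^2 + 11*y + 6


(1) = (n + 3)*(n^2 + 4*n + 3) = (n + 1)*(n + 3)*(n + 3)
(2) = (u)*(u^2 - 3*u - 10) = u*(u + 2)*(u - 5)
(3) = (w + 4)*(w^2 - 5*w) = w*(w + 4)*(w - 5)
(4) = (b - 1)*(b^2 - 2*b + 1) = (b - 1)^2*(b - 1)
(5) = (y + 3)*(y^2 + 3*y + 2) = (y + 1)*(y + 3)*(y + 2)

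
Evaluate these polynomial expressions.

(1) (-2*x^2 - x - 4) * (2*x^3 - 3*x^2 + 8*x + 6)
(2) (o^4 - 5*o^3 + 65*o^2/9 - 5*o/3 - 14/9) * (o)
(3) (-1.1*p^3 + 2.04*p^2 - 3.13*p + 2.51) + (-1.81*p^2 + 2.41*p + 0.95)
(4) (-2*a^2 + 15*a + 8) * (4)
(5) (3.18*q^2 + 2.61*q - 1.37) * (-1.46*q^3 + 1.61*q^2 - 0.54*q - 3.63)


(1) = -4*x^5 + 4*x^4 - 21*x^3 - 8*x^2 - 38*x - 24
(2) = o^5 - 5*o^4 + 65*o^3/9 - 5*o^2/3 - 14*o/9
(3) = -1.1*p^3 + 0.23*p^2 - 0.72*p + 3.46
(4) = -8*a^2 + 60*a + 32
(5) = -4.6428*q^5 + 1.3092*q^4 + 4.4851*q^3 - 15.1585*q^2 - 8.7345*q + 4.9731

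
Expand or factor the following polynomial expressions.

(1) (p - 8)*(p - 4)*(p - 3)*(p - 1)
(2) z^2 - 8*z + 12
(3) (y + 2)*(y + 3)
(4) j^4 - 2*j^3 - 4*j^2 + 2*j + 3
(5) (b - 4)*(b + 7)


(1) = p^4 - 16*p^3 + 83*p^2 - 164*p + 96
(2) = (z - 6)*(z - 2)
(3) = y^2 + 5*y + 6
(4) = (j - 3)*(j - 1)*(j + 1)^2
(5) = b^2 + 3*b - 28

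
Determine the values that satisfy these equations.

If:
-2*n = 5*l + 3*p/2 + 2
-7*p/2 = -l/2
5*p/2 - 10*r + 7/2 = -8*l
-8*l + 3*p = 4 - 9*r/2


Then:
l = -7/11
n = 29/44
p = -1/11
r = -2/11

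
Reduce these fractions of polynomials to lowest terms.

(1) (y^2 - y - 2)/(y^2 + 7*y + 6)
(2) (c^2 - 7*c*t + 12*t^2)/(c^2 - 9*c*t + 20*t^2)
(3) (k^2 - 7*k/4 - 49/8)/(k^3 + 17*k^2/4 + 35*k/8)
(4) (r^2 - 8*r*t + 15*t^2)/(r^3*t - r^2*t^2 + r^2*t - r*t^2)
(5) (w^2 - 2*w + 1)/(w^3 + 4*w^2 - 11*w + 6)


(1) = (y - 2)/(y + 6)
(2) = (-c + 3*t)/(-c + 5*t)
(3) = (2*k - 7)/(2*k^2 + 5*k)
(4) = (r^2 - 8*r*t + 15*t^2)/(r^3*t - r^2*t^2 + r^2*t - r*t^2)
(5) = 1/(w + 6)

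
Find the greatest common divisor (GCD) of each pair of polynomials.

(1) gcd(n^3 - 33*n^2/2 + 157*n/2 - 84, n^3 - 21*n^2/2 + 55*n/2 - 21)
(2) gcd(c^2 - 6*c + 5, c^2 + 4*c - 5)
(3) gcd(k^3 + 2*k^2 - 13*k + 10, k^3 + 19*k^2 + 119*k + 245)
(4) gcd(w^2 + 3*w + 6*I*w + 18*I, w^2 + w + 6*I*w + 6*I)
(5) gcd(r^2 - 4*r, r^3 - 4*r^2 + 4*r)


(1) = n^2 - 17*n/2 + 21/2
(2) = gcd((c - 5)*(c - 1), (c - 1)*(c + 5)) = c - 1
(3) = k + 5
(4) = w + 6*I
(5) = gcd(r*(r - 4), r*(r - 2)^2) = r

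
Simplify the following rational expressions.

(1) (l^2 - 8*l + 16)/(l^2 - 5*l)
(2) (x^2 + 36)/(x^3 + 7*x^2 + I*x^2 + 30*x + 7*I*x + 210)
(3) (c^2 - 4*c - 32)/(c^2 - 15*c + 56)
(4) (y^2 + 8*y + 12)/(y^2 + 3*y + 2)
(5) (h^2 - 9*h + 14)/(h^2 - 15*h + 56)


(1) = (l^2 - 8*l + 16)/(l^2 - 5*l)
(2) = (x - 6*I)/(x^2 + x*(7 - 5*I) - 35*I)
(3) = (c + 4)/(c - 7)
(4) = (y + 6)/(y + 1)
(5) = (h - 2)/(h - 8)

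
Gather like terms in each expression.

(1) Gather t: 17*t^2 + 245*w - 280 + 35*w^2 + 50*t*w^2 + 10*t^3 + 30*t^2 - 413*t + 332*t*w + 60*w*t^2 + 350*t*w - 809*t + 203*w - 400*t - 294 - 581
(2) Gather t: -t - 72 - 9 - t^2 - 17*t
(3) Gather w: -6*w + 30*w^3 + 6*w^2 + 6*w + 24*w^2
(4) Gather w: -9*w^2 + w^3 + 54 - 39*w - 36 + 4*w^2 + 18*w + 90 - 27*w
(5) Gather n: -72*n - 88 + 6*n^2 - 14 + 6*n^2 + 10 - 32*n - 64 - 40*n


(1) = 10*t^3 + t^2*(60*w + 47) + t*(50*w^2 + 682*w - 1622) + 35*w^2 + 448*w - 1155
(2) = -t^2 - 18*t - 81
(3) = 30*w^3 + 30*w^2
(4) = w^3 - 5*w^2 - 48*w + 108
(5) = 12*n^2 - 144*n - 156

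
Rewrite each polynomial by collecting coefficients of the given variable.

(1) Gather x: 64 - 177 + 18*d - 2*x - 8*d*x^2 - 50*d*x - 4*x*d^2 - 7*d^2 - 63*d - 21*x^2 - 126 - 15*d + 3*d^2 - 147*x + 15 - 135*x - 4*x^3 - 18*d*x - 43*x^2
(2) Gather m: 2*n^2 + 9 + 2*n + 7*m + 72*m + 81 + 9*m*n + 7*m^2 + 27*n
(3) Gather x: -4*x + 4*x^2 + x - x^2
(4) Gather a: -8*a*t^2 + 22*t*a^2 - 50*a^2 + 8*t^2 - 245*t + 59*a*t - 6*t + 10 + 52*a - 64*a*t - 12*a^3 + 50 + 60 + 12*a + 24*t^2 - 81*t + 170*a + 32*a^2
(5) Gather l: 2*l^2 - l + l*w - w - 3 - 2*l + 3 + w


(1) = -4*d^2 - 60*d - 4*x^3 + x^2*(-8*d - 64) + x*(-4*d^2 - 68*d - 284) - 224
(2) = 7*m^2 + m*(9*n + 79) + 2*n^2 + 29*n + 90
(3) = 3*x^2 - 3*x
(4) = -12*a^3 + a^2*(22*t - 18) + a*(-8*t^2 - 5*t + 234) + 32*t^2 - 332*t + 120
(5) = 2*l^2 + l*(w - 3)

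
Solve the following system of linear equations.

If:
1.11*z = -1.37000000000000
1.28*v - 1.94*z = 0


Then:
v = -1.87
z = -1.23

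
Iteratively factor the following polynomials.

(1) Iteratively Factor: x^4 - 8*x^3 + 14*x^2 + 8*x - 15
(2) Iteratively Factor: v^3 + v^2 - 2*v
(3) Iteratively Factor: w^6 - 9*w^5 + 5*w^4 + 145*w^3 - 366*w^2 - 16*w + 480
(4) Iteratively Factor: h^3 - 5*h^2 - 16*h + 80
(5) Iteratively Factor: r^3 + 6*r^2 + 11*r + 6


(1) = (x - 3)*(x^3 - 5*x^2 - x + 5) = (x - 3)*(x + 1)*(x^2 - 6*x + 5) = (x - 3)*(x - 1)*(x + 1)*(x - 5)
(2) = (v)*(v^2 + v - 2) = v*(v + 2)*(v - 1)
(3) = (w - 4)*(w^5 - 5*w^4 - 15*w^3 + 85*w^2 - 26*w - 120) = (w - 5)*(w - 4)*(w^4 - 15*w^2 + 10*w + 24) = (w - 5)*(w - 4)*(w + 1)*(w^3 - w^2 - 14*w + 24) = (w - 5)*(w - 4)*(w - 3)*(w + 1)*(w^2 + 2*w - 8) = (w - 5)*(w - 4)*(w - 3)*(w + 1)*(w + 4)*(w - 2)
(4) = (h - 4)*(h^2 - h - 20) = (h - 4)*(h + 4)*(h - 5)
(5) = (r + 2)*(r^2 + 4*r + 3) = (r + 2)*(r + 3)*(r + 1)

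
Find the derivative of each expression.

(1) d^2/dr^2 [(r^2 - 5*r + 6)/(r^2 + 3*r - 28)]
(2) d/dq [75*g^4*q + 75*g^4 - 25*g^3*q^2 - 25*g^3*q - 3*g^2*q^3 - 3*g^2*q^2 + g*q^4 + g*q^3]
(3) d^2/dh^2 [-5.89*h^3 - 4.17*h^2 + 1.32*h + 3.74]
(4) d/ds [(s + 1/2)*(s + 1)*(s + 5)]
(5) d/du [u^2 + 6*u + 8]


(1) = 4*(-4*r^3 + 51*r^2 - 183*r + 293)/(r^6 + 9*r^5 - 57*r^4 - 477*r^3 + 1596*r^2 + 7056*r - 21952)
(2) = g*(75*g^3 - 50*g^2*q - 25*g^2 - 9*g*q^2 - 6*g*q + 4*q^3 + 3*q^2)
(3) = -35.34*h - 8.34
(4) = 3*s^2 + 13*s + 8
(5) = 2*u + 6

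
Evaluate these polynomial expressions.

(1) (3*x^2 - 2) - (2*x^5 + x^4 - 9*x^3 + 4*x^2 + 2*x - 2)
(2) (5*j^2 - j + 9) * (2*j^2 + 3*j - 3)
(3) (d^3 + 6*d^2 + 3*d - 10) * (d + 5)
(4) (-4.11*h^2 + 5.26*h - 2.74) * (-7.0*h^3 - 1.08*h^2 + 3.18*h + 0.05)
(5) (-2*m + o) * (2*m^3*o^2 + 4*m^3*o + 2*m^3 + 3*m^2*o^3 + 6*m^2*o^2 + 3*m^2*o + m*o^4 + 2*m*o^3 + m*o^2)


(1) = -2*x^5 - x^4 + 9*x^3 - x^2 - 2*x
(2) = 10*j^4 + 13*j^3 + 30*j - 27
(3) = d^4 + 11*d^3 + 33*d^2 + 5*d - 50
(4) = 28.77*h^5 - 32.3812*h^4 + 0.4294*h^3 + 19.4805*h^2 - 8.4502*h - 0.137
(5) = -4*m^4*o^2 - 8*m^4*o - 4*m^4 - 4*m^3*o^3 - 8*m^3*o^2 - 4*m^3*o + m^2*o^4 + 2*m^2*o^3 + m^2*o^2 + m*o^5 + 2*m*o^4 + m*o^3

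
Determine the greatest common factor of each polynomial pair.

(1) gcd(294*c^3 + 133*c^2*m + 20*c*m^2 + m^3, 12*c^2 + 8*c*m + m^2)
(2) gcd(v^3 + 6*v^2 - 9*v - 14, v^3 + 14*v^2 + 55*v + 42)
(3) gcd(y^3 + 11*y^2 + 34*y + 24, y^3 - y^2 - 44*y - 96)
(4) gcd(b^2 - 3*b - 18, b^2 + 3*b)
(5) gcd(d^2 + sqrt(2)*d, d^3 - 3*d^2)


(1) = 6*c + m
(2) = gcd((v - 2)*(v + 1)*(v + 7), (v + 1)*(v + 6)*(v + 7)) = v^2 + 8*v + 7
(3) = y + 4
(4) = gcd((b - 6)*(b + 3), b*(b + 3)) = b + 3
(5) = gcd(d*(d + sqrt(2)), d^2*(d - 3)) = d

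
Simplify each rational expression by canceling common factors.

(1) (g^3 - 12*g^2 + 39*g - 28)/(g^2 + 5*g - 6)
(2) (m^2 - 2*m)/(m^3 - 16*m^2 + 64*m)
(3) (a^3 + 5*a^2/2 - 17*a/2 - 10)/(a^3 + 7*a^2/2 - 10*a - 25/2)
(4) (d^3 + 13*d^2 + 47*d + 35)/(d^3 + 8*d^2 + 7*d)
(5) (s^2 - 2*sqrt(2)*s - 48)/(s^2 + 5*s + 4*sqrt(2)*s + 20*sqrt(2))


(1) = (g^2 - 11*g + 28)/(g + 6)
(2) = (m - 2)/(m^2 - 16*m + 64)
(3) = (a + 4)/(a + 5)
(4) = (d + 5)/d
(5) = (s - 6*sqrt(2))/(s + 5)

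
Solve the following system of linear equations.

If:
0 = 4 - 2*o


Then:
o = 2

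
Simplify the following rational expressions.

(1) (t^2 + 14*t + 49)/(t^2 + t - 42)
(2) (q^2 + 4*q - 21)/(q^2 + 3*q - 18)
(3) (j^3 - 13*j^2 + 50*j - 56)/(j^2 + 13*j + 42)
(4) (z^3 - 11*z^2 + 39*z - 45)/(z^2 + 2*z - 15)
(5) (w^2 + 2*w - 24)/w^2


(1) = (t + 7)/(t - 6)
(2) = (q + 7)/(q + 6)
(3) = (j^3 - 13*j^2 + 50*j - 56)/(j^2 + 13*j + 42)
(4) = (z^2 - 8*z + 15)/(z + 5)
(5) = (w^2 + 2*w - 24)/w^2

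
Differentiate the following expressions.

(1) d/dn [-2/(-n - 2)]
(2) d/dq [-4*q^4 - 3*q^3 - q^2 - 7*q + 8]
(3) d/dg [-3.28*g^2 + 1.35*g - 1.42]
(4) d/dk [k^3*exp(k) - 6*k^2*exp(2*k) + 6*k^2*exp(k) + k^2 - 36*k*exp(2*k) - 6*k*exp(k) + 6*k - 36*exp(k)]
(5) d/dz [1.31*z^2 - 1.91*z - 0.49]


(1) = -2/(n + 2)^2
(2) = -16*q^3 - 9*q^2 - 2*q - 7
(3) = 1.35 - 6.56*g
(4) = k^3*exp(k) - 12*k^2*exp(2*k) + 9*k^2*exp(k) - 84*k*exp(2*k) + 6*k*exp(k) + 2*k - 36*exp(2*k) - 42*exp(k) + 6
(5) = 2.62*z - 1.91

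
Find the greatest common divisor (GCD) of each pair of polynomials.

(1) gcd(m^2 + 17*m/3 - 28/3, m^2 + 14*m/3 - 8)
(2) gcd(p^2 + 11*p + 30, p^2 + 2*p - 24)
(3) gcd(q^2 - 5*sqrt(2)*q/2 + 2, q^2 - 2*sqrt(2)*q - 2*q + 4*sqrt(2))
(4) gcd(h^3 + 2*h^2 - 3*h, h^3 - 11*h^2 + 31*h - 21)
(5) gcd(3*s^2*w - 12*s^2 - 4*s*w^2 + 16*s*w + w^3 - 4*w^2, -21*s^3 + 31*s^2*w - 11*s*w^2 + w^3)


(1) = gcd((m - 4/3)*(m + 7), (m - 4/3)*(m + 6)) = m - 4/3
(2) = p + 6
(3) = gcd((q - 2*sqrt(2))*(q - sqrt(2)/2), (q - 2)*(q - 2*sqrt(2))) = q - 2*sqrt(2)
(4) = gcd(h*(h - 1)*(h + 3), (h - 7)*(h - 3)*(h - 1)) = h - 1
(5) = gcd((-3*s + w)*(-s + w)*(w - 4), (-7*s + w)*(-3*s + w)*(-s + w)) = 3*s^2 - 4*s*w + w^2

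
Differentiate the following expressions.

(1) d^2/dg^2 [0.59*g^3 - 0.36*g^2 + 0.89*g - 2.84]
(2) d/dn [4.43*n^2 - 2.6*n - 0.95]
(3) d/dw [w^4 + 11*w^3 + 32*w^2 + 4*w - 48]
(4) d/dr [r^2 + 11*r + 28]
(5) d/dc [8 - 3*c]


(1) = 3.54*g - 0.72
(2) = 8.86*n - 2.6
(3) = 4*w^3 + 33*w^2 + 64*w + 4
(4) = 2*r + 11
(5) = -3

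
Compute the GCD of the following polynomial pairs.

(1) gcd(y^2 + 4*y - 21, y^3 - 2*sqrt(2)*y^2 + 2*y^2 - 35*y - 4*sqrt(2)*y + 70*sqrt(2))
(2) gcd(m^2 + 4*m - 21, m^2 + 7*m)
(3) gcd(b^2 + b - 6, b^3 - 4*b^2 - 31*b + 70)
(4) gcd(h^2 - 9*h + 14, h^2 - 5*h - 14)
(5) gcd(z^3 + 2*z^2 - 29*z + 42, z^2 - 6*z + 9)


(1) = y + 7
(2) = gcd((m - 3)*(m + 7), m*(m + 7)) = m + 7
(3) = gcd((b - 2)*(b + 3), (b - 7)*(b - 2)*(b + 5)) = b - 2
(4) = h - 7
(5) = gcd((z - 3)*(z - 2)*(z + 7), (z - 3)^2) = z - 3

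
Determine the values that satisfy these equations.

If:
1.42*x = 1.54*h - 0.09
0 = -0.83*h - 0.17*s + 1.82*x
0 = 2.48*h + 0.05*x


Then:
h = 0.00
s = -0.67
x = -0.06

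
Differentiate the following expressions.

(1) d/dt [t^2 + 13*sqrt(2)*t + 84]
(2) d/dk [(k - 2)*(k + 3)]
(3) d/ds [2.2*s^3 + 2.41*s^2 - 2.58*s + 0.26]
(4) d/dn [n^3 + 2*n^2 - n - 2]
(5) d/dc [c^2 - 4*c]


(1) = 2*t + 13*sqrt(2)
(2) = 2*k + 1
(3) = 6.6*s^2 + 4.82*s - 2.58
(4) = 3*n^2 + 4*n - 1
(5) = 2*c - 4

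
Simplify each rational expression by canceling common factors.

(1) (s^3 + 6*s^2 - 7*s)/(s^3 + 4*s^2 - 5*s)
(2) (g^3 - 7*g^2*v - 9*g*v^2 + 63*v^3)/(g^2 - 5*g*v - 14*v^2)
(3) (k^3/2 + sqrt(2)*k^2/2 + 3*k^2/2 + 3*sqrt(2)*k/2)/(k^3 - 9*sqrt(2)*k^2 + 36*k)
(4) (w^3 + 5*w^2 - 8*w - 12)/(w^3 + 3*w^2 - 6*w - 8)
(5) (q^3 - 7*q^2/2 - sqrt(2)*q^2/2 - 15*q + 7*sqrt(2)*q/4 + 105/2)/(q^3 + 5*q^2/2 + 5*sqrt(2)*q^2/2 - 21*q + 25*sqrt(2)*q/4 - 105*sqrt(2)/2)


(1) = (s + 7)/(s + 5)
(2) = (g^2 - 9*v^2)/(g + 2*v)
(3) = (k^2 + k*(sqrt(2) + 3) + 3*sqrt(2))/(2*k^2 - 18*sqrt(2)*k + 72)
(4) = (w + 6)/(w + 4)
(5) = (16*q - 48*sqrt(2))/(16*q + 96)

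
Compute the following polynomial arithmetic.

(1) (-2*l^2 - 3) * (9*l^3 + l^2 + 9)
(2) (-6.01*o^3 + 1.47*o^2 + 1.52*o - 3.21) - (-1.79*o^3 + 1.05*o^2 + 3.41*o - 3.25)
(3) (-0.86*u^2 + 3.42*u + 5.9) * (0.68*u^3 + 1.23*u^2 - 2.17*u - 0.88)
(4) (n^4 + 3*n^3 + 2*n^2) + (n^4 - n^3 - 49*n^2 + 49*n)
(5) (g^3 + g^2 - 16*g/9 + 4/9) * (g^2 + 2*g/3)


(1) = -18*l^5 - 2*l^4 - 27*l^3 - 21*l^2 - 27
(2) = -4.22*o^3 + 0.42*o^2 - 1.89*o + 0.04
(3) = -0.5848*u^5 + 1.2678*u^4 + 10.0848*u^3 + 0.5924*u^2 - 15.8126*u - 5.192
(4) = 2*n^4 + 2*n^3 - 47*n^2 + 49*n
(5) = g^5 + 5*g^4/3 - 10*g^3/9 - 20*g^2/27 + 8*g/27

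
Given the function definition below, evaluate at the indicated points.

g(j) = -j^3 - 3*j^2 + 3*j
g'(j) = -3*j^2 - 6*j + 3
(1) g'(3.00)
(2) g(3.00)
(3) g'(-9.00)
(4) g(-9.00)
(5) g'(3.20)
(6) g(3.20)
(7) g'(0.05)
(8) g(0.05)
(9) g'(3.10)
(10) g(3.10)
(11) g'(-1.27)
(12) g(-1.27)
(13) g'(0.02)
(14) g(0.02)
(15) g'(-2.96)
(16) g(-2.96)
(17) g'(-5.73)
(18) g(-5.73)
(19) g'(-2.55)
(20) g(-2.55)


(1) = -42.00
(2) = -45.00
(3) = -186.00
(4) = 459.00
(5) = -46.92
(6) = -53.89
(7) = 2.69
(8) = 0.14
(9) = -44.43
(10) = -49.32
(11) = 5.78
(12) = -6.60
(13) = 2.88
(14) = 0.06
(15) = -5.52
(16) = -9.23
(17) = -61.12
(18) = 72.44
(19) = -1.21
(20) = -10.58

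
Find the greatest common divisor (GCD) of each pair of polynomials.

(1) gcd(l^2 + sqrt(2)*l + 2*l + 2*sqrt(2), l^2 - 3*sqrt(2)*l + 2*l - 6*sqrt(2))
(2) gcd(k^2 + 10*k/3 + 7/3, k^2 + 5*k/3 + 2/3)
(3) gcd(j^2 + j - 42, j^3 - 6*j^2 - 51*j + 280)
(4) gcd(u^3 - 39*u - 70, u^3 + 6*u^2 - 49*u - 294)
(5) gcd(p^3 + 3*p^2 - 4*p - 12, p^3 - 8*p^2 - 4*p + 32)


(1) = gcd((l + 2)*(l + sqrt(2)), (l + 2)*(l - 3*sqrt(2))) = l + 2
(2) = k + 1
(3) = gcd((j - 6)*(j + 7), (j - 8)*(j - 5)*(j + 7)) = j + 7
(4) = gcd((u - 7)*(u + 2)*(u + 5), (u - 7)*(u + 6)*(u + 7)) = u - 7
(5) = gcd((p - 2)*(p + 2)*(p + 3), (p - 8)*(p - 2)*(p + 2)) = p^2 - 4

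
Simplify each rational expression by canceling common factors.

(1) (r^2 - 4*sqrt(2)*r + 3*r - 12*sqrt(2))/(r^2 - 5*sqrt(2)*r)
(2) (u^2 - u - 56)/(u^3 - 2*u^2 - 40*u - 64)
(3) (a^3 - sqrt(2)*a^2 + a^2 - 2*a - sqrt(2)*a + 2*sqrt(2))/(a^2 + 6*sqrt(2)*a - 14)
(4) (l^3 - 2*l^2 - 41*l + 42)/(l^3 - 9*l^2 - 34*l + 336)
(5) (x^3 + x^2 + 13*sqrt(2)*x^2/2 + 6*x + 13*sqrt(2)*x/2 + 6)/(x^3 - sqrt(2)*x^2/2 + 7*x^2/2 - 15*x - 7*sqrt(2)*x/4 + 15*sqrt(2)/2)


(1) = (r^2 + r*(3 - 4*sqrt(2)) - 12*sqrt(2))/(r^2 - 5*sqrt(2)*r)
(2) = (u + 7)/(u^2 + 6*u + 8)
(3) = (a^2 + a - 2)/(a + 7*sqrt(2))
(4) = (l - 1)/(l - 8)
(5) = (8*x^3 + x^2*(8 + 52*sqrt(2)) + x*(48 + 52*sqrt(2)) + 48)/(8*x^3 + x^2*(28 - 4*sqrt(2)) + x*(-120 - 14*sqrt(2)) + 60*sqrt(2))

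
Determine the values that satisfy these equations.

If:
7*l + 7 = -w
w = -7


Then:
l = 0
w = -7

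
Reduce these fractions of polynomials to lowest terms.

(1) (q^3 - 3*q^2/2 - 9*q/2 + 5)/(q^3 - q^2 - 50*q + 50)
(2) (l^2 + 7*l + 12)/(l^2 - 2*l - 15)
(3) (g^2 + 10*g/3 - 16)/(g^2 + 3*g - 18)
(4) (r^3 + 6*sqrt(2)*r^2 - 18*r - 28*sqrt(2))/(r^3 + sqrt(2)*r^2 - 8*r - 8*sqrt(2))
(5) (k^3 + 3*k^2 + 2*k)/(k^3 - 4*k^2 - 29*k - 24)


(1) = (2*q^2 - q - 10)/(2*q^2 - 100)
(2) = (l + 4)/(l - 5)
(3) = (3*g - 8)/(3*g - 9)
(4) = (r + 7*sqrt(2))/(r + 2*sqrt(2))
(5) = (k^2 + 2*k)/(k^2 - 5*k - 24)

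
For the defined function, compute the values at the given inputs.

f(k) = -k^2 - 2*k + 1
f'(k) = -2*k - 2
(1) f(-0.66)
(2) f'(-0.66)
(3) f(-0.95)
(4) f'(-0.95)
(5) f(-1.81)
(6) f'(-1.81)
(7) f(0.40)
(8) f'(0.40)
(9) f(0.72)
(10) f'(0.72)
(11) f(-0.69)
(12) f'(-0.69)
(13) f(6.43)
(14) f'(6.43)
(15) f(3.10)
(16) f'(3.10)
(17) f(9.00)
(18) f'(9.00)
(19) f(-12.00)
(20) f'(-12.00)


(1) = 1.88
(2) = -0.68
(3) = 2.00
(4) = -0.10
(5) = 1.34
(6) = 1.62
(7) = 0.04
(8) = -2.80
(9) = -0.96
(10) = -3.44
(11) = 1.90
(12) = -0.62
(13) = -53.20
(14) = -14.86
(15) = -14.81
(16) = -8.20
(17) = -98.00
(18) = -20.00
(19) = -119.00
(20) = 22.00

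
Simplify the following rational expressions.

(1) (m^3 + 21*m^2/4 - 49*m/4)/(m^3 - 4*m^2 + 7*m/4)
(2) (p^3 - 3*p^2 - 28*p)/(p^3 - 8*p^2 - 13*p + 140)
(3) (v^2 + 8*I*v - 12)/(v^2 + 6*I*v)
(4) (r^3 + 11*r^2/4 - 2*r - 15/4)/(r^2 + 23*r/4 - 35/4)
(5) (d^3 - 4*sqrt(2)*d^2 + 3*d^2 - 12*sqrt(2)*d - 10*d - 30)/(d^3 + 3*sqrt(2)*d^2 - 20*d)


(1) = (4*m^2 + 21*m - 49)/(4*m^2 - 16*m + 7)
(2) = p/(p - 5)
(3) = (v + 2*I)/v
(4) = (r^2 + 4*r + 3)/(r + 7)
(5) = (d^3 + d^2*(3 - 4*sqrt(2)) + d*(-12*sqrt(2) - 10) - 30)/(d^3 + 3*sqrt(2)*d^2 - 20*d)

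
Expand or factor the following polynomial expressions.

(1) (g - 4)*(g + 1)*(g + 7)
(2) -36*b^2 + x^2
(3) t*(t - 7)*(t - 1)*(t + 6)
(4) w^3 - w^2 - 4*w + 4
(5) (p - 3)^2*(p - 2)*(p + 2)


(1) = g^3 + 4*g^2 - 25*g - 28
(2) = (-6*b + x)*(6*b + x)
(3) = t^4 - 2*t^3 - 41*t^2 + 42*t
(4) = (w - 2)*(w - 1)*(w + 2)
(5) = p^4 - 6*p^3 + 5*p^2 + 24*p - 36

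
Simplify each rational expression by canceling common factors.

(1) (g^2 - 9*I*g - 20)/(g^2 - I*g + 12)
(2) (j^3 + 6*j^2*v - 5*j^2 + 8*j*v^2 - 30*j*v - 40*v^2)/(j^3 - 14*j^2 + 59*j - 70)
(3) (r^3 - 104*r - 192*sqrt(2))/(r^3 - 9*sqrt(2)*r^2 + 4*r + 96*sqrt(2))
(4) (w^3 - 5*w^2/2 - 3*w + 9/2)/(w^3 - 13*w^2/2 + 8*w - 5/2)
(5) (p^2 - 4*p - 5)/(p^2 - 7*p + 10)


(1) = (g - 5*I)/(g + 3*I)
(2) = (j^2 + 6*j*v + 8*v^2)/(j^2 - 9*j + 14)
(3) = (r + 6*sqrt(2))/(r - 3*sqrt(2))
(4) = (2*w^2 - 3*w - 9)/(2*w^2 - 11*w + 5)
(5) = (p + 1)/(p - 2)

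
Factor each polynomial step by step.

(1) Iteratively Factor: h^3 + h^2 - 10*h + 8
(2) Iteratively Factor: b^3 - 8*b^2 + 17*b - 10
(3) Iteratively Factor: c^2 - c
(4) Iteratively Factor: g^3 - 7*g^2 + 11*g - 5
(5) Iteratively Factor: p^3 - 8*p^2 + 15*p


(1) = (h + 4)*(h^2 - 3*h + 2) = (h - 2)*(h + 4)*(h - 1)
(2) = (b - 2)*(b^2 - 6*b + 5) = (b - 2)*(b - 1)*(b - 5)
(3) = (c - 1)*(c)
(4) = (g - 1)*(g^2 - 6*g + 5) = (g - 1)^2*(g - 5)
(5) = (p - 3)*(p^2 - 5*p) = p*(p - 3)*(p - 5)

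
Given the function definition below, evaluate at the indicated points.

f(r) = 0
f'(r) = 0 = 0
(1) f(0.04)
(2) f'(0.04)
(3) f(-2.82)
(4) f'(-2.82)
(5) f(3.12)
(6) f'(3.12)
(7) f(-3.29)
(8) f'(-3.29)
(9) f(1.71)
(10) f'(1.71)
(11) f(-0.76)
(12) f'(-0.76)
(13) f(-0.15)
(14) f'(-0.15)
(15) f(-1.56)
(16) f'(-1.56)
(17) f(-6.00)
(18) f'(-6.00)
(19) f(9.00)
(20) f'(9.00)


(1) = 0.00
(2) = 0.00
(3) = 0.00
(4) = 0.00
(5) = 0.00
(6) = 0.00
(7) = 0.00
(8) = 0.00
(9) = 0.00
(10) = 0.00
(11) = 0.00
(12) = 0.00
(13) = 0.00
(14) = 0.00
(15) = 0.00
(16) = 0.00
(17) = 0.00
(18) = 0.00
(19) = 0.00
(20) = 0.00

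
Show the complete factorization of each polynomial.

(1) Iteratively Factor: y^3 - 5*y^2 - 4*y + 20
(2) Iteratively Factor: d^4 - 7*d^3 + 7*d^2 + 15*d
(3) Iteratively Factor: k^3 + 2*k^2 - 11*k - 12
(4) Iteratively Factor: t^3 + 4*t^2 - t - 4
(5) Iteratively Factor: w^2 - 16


(1) = (y - 5)*(y^2 - 4) = (y - 5)*(y + 2)*(y - 2)
(2) = (d - 3)*(d^3 - 4*d^2 - 5*d) = (d - 3)*(d + 1)*(d^2 - 5*d) = (d - 5)*(d - 3)*(d + 1)*(d)
(3) = (k + 4)*(k^2 - 2*k - 3) = (k + 1)*(k + 4)*(k - 3)
(4) = (t + 1)*(t^2 + 3*t - 4) = (t - 1)*(t + 1)*(t + 4)
(5) = (w + 4)*(w - 4)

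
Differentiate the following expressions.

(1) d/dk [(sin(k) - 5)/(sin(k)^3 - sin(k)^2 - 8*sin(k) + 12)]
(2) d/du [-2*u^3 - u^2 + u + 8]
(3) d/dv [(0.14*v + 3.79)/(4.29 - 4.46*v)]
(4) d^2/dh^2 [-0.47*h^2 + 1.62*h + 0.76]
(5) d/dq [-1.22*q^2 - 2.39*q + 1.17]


(1) = 2*(-sin(k)^2 + 6*sin(k) + 7)*cos(k)/((sin(k) - 2)^3*(sin(k) + 3)^2)
(2) = -6*u^2 - 2*u + 1
(3) = (78.06784*v - 75.09216)/(4.46*v - 4.29)^3
(4) = -0.940000000000000
(5) = -2.44*q - 2.39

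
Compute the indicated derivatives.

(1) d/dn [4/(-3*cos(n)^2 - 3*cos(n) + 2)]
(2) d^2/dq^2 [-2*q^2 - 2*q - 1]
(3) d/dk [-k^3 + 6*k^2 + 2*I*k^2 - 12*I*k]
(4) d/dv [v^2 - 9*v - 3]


(1) = -12*(2*cos(n) + 1)*sin(n)/(3*cos(n)^2 + 3*cos(n) - 2)^2
(2) = -4
(3) = -3*k^2 + 4*k*(3 + I) - 12*I
(4) = 2*v - 9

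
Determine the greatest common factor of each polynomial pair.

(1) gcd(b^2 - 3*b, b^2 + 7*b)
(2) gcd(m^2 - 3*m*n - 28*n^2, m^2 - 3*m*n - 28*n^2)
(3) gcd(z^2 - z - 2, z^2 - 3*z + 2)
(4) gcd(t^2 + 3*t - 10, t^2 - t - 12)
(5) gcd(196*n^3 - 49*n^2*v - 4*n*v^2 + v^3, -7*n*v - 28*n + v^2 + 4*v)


(1) = b
(2) = m^2 - 3*m*n - 28*n^2
(3) = gcd((z - 2)*(z + 1), (z - 2)*(z - 1)) = z - 2
(4) = 1
(5) = gcd((-7*n + v)*(-4*n + v)*(7*n + v), (-7*n + v)*(v + 4)) = -7*n + v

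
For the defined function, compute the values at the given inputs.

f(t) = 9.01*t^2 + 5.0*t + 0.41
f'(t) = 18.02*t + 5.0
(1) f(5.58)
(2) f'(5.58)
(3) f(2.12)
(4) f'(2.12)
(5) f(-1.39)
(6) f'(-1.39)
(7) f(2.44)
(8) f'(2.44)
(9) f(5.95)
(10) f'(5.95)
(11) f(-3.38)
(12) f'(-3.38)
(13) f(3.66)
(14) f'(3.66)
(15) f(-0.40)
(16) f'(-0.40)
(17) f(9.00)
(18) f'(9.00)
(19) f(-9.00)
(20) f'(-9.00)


(1) = 308.85
(2) = 105.55
(3) = 51.50
(4) = 43.20
(5) = 10.87
(6) = -20.05
(7) = 66.25
(8) = 48.97
(9) = 349.14
(10) = 112.22
(11) = 86.44
(12) = -55.91
(13) = 139.40
(14) = 70.95
(15) = -0.15
(16) = -2.21
(17) = 775.22
(18) = 167.18
(19) = 685.22
(20) = -157.18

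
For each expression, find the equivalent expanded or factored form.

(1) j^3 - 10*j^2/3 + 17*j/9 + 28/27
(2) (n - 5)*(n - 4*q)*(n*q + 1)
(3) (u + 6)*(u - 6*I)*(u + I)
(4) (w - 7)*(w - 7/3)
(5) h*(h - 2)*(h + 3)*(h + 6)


(1) = (j - 7/3)*(j - 4/3)*(j + 1/3)
(2) = n^3*q - 4*n^2*q^2 - 5*n^2*q + n^2 + 20*n*q^2 - 4*n*q - 5*n + 20*q
(3) = u^3 + 6*u^2 - 5*I*u^2 + 6*u - 30*I*u + 36
(4) = w^2 - 28*w/3 + 49/3
(5) = h^4 + 7*h^3 - 36*h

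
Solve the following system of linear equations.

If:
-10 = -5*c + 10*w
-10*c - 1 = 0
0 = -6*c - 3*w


Then:
No Solution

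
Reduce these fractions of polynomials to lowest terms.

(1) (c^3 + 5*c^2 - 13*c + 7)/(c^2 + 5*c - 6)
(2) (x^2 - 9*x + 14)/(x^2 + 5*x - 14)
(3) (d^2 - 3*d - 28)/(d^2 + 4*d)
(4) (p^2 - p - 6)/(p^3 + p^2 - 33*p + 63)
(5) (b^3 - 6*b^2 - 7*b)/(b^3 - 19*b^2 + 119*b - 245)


(1) = (c^2 + 6*c - 7)/(c + 6)
(2) = (x - 7)/(x + 7)
(3) = (d - 7)/d
(4) = (p + 2)/(p^2 + 4*p - 21)
(5) = (b^2 + b)/(b^2 - 12*b + 35)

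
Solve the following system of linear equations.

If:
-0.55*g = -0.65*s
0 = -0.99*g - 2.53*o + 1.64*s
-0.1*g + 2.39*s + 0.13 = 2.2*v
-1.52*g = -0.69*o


Then:
g = 0.00
o = 0.00
s = 0.00
v = 0.06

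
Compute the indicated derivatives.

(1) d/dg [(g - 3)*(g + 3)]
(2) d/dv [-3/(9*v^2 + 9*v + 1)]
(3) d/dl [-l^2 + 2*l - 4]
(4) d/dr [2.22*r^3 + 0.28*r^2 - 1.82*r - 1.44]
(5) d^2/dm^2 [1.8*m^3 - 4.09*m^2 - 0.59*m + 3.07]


(1) = 2*g
(2) = 27*(2*v + 1)/(9*v^2 + 9*v + 1)^2
(3) = 2 - 2*l
(4) = 6.66*r^2 + 0.56*r - 1.82
(5) = 10.8*m - 8.18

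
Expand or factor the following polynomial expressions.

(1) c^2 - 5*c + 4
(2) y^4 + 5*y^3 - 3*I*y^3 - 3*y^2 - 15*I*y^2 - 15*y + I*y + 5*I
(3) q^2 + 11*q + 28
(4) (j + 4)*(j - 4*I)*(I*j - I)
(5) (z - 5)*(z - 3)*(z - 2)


(1) = (c - 4)*(c - 1)
(2) = (y + 5)*(y - I)^3
(3) = (q + 4)*(q + 7)
(4) = I*j^3 + 4*j^2 + 3*I*j^2 + 12*j - 4*I*j - 16
(5) = z^3 - 10*z^2 + 31*z - 30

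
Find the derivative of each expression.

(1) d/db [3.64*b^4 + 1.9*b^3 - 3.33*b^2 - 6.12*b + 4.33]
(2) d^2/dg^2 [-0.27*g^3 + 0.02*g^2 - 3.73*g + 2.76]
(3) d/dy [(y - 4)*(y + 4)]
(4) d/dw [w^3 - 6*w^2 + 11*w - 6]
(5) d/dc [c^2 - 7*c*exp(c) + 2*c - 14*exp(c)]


(1) = 14.56*b^3 + 5.7*b^2 - 6.66*b - 6.12
(2) = 0.04 - 1.62*g
(3) = 2*y
(4) = 3*w^2 - 12*w + 11
(5) = -7*c*exp(c) + 2*c - 21*exp(c) + 2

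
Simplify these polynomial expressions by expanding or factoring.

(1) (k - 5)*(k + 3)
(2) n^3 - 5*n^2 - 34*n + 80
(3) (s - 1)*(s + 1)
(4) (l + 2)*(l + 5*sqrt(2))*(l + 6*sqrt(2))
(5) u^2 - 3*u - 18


(1) = k^2 - 2*k - 15
(2) = (n - 8)*(n - 2)*(n + 5)
(3) = s^2 - 1
(4) = l^3 + 2*l^2 + 11*sqrt(2)*l^2 + 22*sqrt(2)*l + 60*l + 120
(5) = (u - 6)*(u + 3)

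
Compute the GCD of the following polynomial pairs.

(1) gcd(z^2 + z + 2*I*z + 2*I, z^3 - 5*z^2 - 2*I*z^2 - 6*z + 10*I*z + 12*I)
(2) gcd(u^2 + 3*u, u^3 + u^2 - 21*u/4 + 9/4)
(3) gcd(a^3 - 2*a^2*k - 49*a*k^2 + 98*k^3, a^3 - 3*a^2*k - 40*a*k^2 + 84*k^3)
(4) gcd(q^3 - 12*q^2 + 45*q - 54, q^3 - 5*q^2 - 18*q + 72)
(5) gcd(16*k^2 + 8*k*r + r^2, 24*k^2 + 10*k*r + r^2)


(1) = z + 1
(2) = gcd(u*(u + 3), (u - 3/2)*(u - 1/2)*(u + 3)) = u + 3
(3) = gcd((a - 7*k)*(a - 2*k)*(a + 7*k), (a - 7*k)*(a - 2*k)*(a + 6*k)) = a^2 - 9*a*k + 14*k^2
(4) = q^2 - 9*q + 18
(5) = gcd((4*k + r)^2, (4*k + r)*(6*k + r)) = 4*k + r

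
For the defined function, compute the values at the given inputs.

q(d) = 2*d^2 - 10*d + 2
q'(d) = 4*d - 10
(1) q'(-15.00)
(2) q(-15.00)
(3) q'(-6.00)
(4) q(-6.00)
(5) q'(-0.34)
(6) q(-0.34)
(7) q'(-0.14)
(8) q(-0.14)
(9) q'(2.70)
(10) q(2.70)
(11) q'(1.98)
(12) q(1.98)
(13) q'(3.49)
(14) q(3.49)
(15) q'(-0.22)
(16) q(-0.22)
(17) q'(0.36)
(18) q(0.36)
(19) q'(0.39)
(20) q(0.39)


(1) = -70.00
(2) = 602.00
(3) = -34.00
(4) = 134.00
(5) = -11.36
(6) = 5.63
(7) = -10.56
(8) = 3.44
(9) = 0.80
(10) = -10.42
(11) = -2.08
(12) = -9.96
(13) = 3.96
(14) = -8.54
(15) = -10.88
(16) = 4.30
(17) = -8.56
(18) = -1.34
(19) = -8.44
(20) = -1.60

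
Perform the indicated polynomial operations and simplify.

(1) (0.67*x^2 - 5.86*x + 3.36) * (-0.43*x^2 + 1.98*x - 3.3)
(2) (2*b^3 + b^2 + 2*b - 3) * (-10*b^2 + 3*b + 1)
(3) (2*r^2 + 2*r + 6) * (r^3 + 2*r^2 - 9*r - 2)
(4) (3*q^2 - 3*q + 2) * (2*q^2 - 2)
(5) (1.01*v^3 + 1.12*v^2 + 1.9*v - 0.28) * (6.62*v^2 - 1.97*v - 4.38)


(1) = -0.2881*x^4 + 3.8464*x^3 - 15.2586*x^2 + 25.9908*x - 11.088
(2) = -20*b^5 - 4*b^4 - 15*b^3 + 37*b^2 - 7*b - 3
(3) = 2*r^5 + 6*r^4 - 8*r^3 - 10*r^2 - 58*r - 12
(4) = 6*q^4 - 6*q^3 - 2*q^2 + 6*q - 4
(5) = 6.6862*v^5 + 5.4247*v^4 + 5.9478*v^3 - 10.5022*v^2 - 7.7704*v + 1.2264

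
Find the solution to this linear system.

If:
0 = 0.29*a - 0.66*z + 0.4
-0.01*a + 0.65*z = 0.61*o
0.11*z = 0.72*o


Then:
a = -1.44
o = -0.00
z = -0.03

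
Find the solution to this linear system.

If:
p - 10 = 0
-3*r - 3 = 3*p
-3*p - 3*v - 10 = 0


Then:
p = 10
r = -11
v = -40/3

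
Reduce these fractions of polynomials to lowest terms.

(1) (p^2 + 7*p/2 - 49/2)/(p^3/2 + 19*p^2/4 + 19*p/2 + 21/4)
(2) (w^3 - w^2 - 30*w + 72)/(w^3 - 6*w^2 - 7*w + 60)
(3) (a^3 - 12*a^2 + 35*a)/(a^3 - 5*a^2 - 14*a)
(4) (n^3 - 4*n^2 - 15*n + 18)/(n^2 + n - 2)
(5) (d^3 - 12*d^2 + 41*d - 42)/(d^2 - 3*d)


(1) = (4*p - 14)/(2*p^2 + 5*p + 3)
(2) = (w^2 + 3*w - 18)/(w^2 - 2*w - 15)
(3) = (a - 5)/(a + 2)
(4) = (n^2 - 3*n - 18)/(n + 2)
(5) = (d^2 - 9*d + 14)/d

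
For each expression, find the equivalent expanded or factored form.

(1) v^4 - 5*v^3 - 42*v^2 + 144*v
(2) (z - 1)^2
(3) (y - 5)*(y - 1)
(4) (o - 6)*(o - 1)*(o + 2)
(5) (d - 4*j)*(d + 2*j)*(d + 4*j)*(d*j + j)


(1) = v*(v - 8)*(v - 3)*(v + 6)
(2) = z^2 - 2*z + 1
(3) = y^2 - 6*y + 5
(4) = o^3 - 5*o^2 - 8*o + 12
(5) = d^4*j + 2*d^3*j^2 + d^3*j - 16*d^2*j^3 + 2*d^2*j^2 - 32*d*j^4 - 16*d*j^3 - 32*j^4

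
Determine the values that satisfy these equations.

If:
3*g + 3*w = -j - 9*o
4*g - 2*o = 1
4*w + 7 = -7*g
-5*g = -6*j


Then:
g = 117/199
j = 195/398
o = 269/398
w = -553/199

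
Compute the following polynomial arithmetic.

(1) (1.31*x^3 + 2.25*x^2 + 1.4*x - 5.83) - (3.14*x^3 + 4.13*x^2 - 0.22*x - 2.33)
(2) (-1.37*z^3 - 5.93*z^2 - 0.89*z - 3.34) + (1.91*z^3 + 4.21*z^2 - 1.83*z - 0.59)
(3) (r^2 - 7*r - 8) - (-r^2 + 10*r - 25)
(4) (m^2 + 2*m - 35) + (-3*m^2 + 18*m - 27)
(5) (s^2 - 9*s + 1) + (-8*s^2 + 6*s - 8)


(1) = -1.83*x^3 - 1.88*x^2 + 1.62*x - 3.5
(2) = 0.54*z^3 - 1.72*z^2 - 2.72*z - 3.93
(3) = 2*r^2 - 17*r + 17
(4) = -2*m^2 + 20*m - 62
(5) = -7*s^2 - 3*s - 7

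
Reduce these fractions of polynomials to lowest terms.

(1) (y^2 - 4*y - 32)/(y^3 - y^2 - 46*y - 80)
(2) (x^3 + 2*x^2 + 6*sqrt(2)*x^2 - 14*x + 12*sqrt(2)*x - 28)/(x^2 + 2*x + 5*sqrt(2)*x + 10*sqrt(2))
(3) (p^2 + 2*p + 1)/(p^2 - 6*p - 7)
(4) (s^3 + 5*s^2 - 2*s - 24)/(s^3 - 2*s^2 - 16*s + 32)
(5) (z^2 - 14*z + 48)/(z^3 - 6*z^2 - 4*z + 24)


(1) = (y + 4)/(y^2 + 7*y + 10)
(2) = (x^2 + 6*sqrt(2)*x - 14)/(x + 5*sqrt(2))
(3) = (p + 1)/(p - 7)
(4) = (s + 3)/(s - 4)
(5) = (z - 8)/(z^2 - 4)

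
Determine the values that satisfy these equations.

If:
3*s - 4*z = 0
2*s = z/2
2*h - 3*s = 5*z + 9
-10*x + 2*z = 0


Then:
h = 9/2
s = 0
x = 0
z = 0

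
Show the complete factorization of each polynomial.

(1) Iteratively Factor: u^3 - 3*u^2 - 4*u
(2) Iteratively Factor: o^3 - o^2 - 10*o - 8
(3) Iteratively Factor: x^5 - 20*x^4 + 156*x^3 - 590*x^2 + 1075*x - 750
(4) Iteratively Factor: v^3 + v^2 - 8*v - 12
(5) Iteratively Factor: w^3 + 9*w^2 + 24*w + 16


(1) = (u + 1)*(u^2 - 4*u) = (u - 4)*(u + 1)*(u)
(2) = (o - 4)*(o^2 + 3*o + 2) = (o - 4)*(o + 1)*(o + 2)
(3) = (x - 5)*(x^4 - 15*x^3 + 81*x^2 - 185*x + 150) = (x - 5)^2*(x^3 - 10*x^2 + 31*x - 30) = (x - 5)^2*(x - 3)*(x^2 - 7*x + 10) = (x - 5)^3*(x - 3)*(x - 2)
(4) = (v + 2)*(v^2 - v - 6) = (v - 3)*(v + 2)*(v + 2)
(5) = (w + 4)*(w^2 + 5*w + 4) = (w + 1)*(w + 4)*(w + 4)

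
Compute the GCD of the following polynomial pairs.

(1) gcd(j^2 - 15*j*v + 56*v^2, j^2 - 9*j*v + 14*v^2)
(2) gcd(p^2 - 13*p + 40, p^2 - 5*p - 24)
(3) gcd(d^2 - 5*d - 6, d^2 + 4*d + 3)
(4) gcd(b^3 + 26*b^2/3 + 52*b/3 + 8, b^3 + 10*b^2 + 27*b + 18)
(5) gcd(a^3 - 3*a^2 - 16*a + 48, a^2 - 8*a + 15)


(1) = -j + 7*v
(2) = p - 8
(3) = d + 1
(4) = gcd((b + 2/3)*(b + 2)*(b + 6), (b + 1)*(b + 3)*(b + 6)) = b + 6
(5) = gcd((a - 4)*(a - 3)*(a + 4), (a - 5)*(a - 3)) = a - 3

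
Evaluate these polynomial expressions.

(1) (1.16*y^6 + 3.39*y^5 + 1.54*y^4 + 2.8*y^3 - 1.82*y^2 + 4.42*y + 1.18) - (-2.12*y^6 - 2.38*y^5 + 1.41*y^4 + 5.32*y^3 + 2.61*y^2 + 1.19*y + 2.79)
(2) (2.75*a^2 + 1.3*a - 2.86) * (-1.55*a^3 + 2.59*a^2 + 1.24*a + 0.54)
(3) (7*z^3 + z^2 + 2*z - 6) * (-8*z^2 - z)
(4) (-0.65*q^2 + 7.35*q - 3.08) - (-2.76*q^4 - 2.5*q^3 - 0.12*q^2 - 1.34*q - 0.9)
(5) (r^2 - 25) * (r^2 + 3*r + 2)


(1) = 3.28*y^6 + 5.77*y^5 + 0.13*y^4 - 2.52*y^3 - 4.43*y^2 + 3.23*y - 1.61
(2) = -4.2625*a^5 + 5.1075*a^4 + 11.21*a^3 - 4.3104*a^2 - 2.8444*a - 1.5444
(3) = -56*z^5 - 15*z^4 - 17*z^3 + 46*z^2 + 6*z
(4) = 2.76*q^4 + 2.5*q^3 - 0.53*q^2 + 8.69*q - 2.18
(5) = r^4 + 3*r^3 - 23*r^2 - 75*r - 50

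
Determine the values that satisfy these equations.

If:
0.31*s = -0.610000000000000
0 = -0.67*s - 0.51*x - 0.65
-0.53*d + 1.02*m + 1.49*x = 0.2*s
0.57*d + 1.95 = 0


Then:
d = -3.42
m = -4.08
s = -1.97
x = 1.31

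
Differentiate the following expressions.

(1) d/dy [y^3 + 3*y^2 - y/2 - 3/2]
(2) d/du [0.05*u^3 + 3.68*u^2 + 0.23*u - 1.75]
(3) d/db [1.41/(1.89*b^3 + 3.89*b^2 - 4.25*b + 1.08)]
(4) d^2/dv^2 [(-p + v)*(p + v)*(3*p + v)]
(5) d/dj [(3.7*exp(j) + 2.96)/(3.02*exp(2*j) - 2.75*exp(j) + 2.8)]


(1) = 3*y^2 + 6*y - 1/2
(2) = 0.15*u^2 + 7.36*u + 0.23
(3) = (-7.9947*b^2 - 10.9698*b + 5.9925)/(1.89*b^3 + 3.89*b^2 - 4.25*b + 1.08)^2
(4) = 6*p + 6*v
(5) = (-11.174*exp(2*j) - 17.8784*exp(j) + 18.5)*exp(j)/(9.1204*exp(4*j) - 16.61*exp(3*j) + 24.4745*exp(2*j) - 15.4*exp(j) + 7.84)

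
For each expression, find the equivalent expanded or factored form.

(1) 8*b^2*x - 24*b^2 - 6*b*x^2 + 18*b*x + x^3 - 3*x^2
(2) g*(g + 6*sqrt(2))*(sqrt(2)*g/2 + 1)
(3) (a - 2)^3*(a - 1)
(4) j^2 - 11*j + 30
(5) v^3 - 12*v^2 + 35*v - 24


(1) = (-4*b + x)*(-2*b + x)*(x - 3)
(2) = sqrt(2)*g^3/2 + 7*g^2 + 6*sqrt(2)*g
(3) = a^4 - 7*a^3 + 18*a^2 - 20*a + 8
(4) = (j - 6)*(j - 5)
(5) = (v - 8)*(v - 3)*(v - 1)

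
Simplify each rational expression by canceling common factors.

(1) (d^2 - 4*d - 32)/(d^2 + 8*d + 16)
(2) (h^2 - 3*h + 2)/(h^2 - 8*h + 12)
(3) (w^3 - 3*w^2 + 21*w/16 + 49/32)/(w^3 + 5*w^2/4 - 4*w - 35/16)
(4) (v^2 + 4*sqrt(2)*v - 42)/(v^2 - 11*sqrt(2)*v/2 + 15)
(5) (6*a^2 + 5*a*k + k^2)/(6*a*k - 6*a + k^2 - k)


(1) = (d - 8)/(d + 4)
(2) = (h - 1)/(h - 6)
(3) = (4*w - 7)/(4*w + 10)
(4) = (2*v + 14*sqrt(2))/(2*v - 5*sqrt(2))
(5) = (6*a^2 + 5*a*k + k^2)/(6*a*k - 6*a + k^2 - k)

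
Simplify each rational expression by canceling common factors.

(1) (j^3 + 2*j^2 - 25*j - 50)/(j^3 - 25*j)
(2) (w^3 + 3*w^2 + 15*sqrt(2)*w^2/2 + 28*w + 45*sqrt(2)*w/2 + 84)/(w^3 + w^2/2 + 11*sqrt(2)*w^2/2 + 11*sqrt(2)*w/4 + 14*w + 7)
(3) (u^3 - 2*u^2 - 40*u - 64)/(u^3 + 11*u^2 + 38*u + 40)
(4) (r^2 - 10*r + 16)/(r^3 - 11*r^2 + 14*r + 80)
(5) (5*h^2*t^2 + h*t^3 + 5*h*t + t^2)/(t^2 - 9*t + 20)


(1) = (j + 2)/j
(2) = (8*w^2 + w*(24 + 32*sqrt(2)) + 96*sqrt(2))/(8*w^2 + w*(4 + 16*sqrt(2)) + 8*sqrt(2))
(3) = (u - 8)/(u + 5)
(4) = (r - 2)/(r^2 - 3*r - 10)
(5) = (5*h^2*t^2 + h*t^3 + 5*h*t + t^2)/(t^2 - 9*t + 20)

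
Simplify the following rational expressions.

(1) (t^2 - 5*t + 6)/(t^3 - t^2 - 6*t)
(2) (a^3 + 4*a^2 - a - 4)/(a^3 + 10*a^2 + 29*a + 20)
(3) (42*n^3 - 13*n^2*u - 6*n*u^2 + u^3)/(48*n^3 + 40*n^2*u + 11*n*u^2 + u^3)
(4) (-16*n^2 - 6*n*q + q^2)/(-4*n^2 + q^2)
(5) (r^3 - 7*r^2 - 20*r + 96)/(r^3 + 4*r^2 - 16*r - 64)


(1) = (t - 2)/(t^2 + 2*t)
(2) = (a - 1)/(a + 5)
(3) = (14*n^2 - 9*n*u + u^2)/(16*n^2 + 8*n*u + u^2)
(4) = (-8*n + q)/(-2*n + q)
(5) = (r^2 - 11*r + 24)/(r^2 - 16)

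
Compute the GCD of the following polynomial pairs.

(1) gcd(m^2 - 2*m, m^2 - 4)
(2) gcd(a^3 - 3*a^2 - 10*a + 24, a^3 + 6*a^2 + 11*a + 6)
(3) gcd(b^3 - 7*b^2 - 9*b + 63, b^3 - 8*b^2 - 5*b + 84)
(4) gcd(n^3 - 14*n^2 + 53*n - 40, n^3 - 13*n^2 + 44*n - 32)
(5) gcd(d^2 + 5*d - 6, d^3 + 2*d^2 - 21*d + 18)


(1) = m - 2
(2) = gcd((a - 4)*(a - 2)*(a + 3), (a + 1)*(a + 2)*(a + 3)) = a + 3
(3) = gcd((b - 7)*(b - 3)*(b + 3), (b - 7)*(b - 4)*(b + 3)) = b^2 - 4*b - 21
(4) = gcd((n - 8)*(n - 5)*(n - 1), (n - 8)*(n - 4)*(n - 1)) = n^2 - 9*n + 8
(5) = d^2 + 5*d - 6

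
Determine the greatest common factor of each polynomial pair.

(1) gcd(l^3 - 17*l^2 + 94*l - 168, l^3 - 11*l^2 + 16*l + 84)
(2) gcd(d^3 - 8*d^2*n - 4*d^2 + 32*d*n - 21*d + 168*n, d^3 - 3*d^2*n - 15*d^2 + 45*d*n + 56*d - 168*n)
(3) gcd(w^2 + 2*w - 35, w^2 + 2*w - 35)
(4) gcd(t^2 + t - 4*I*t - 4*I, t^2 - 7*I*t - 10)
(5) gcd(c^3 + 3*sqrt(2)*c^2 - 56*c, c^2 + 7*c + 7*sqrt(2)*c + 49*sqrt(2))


(1) = l^2 - 13*l + 42
(2) = d - 7
(3) = w^2 + 2*w - 35
(4) = 1
(5) = c + 7*sqrt(2)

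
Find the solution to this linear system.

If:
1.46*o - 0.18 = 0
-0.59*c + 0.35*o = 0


Then:
c = 0.07
o = 0.12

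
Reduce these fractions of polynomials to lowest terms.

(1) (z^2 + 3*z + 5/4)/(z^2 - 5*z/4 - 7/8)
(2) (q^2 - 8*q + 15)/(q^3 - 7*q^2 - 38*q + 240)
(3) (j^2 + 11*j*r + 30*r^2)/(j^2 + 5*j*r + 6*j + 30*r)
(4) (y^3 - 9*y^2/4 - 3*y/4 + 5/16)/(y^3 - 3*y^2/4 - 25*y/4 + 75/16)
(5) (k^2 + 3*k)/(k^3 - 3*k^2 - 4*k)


(1) = (4*z + 10)/(4*z - 7)
(2) = (q - 3)/(q^2 - 2*q - 48)
(3) = (j + 6*r)/(j + 6)
(4) = (8*y^2 + 2*y - 1)/(8*y^2 + 14*y - 15)
(5) = (k + 3)/(k^2 - 3*k - 4)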